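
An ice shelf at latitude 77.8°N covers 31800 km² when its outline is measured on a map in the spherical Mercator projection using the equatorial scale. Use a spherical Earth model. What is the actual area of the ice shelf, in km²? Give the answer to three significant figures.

For Mercator, h = k = sec φ (a conformal cylindrical projection has a single point scale, 1/cos φ).
Areal scale = k² = sec²φ = 1/cos²(77.8°) = 1/0.2113² = 22.39.
True area = apparent / (areal scale) = 31800 / 22.39 ≈ 1420 km².

1420 km²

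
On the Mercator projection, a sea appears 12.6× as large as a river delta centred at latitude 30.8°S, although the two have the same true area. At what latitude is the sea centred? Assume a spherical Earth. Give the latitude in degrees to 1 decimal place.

76.0°

For equal true areas on Mercator, apparent areas scale as sec²φ, so the ratio is cos²φ₂ / cos²φ₁.
cos²φ₂ / cos²φ₁ = 12.6  ⇒  cos φ₁ = cos 30.8° / √12.6 = 0.8590/3.550 = 0.2420.
φ₁ = arccos(0.2420) ≈ 76.0°.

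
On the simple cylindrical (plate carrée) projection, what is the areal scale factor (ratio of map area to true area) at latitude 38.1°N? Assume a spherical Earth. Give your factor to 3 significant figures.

1.27

For the equirectangular projection with φ₀ = 0 (plate carrée), h = 1 along meridians and k = sec φ along parallels.
Areal scale = h·k = 1 × sec φ; at 38.1°, h = 1.000, k = 1.271, so h·k = 1.271.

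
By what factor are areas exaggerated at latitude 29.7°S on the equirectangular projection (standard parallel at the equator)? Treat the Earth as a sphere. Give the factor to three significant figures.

In the plate carrée (x = Rλ, y = Rφ), meridians are true-scale (h = 1) and parallels are stretched by k = sec φ.
Areal scale = h·k = 1 × sec φ; at 29.7°, h = 1.000, k = 1.151, so h·k = 1.151.

1.15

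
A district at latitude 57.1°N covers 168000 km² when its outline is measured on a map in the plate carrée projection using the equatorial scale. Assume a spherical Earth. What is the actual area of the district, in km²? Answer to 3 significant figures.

Plate carrée maps x = Rλ, y = Rφ. The meridian scale is h = 1 and the parallel scale is k = 1/cos φ = sec φ.
Areal scale = h·k = 1 × sec φ; at 57.1°, h = 1.000, k = 1.841, so h·k = 1.841.
True area = apparent / (areal scale) = 168000 / 1.841 ≈ 91300 km².

91300 km²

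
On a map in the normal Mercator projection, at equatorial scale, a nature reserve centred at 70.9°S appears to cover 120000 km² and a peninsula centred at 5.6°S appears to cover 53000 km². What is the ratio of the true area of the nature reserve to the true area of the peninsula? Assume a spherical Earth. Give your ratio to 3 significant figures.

0.245

Mercator's areal exaggeration is sec²φ; hence true area = (apparent area) · cos²φ.
True area of nature reserve: 120000 × cos²(70.9°) = 120000 × 0.1071 = 12850 km².
True area of peninsula: 53000 × cos²(5.6°) = 53000 × 0.9905 = 52500 km².
Ratio = 12850 / 52500 ≈ 0.245.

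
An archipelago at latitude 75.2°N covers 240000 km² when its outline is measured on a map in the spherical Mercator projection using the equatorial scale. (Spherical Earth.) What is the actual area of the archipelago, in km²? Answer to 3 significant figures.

For Mercator, h = k = sec φ (a conformal cylindrical projection has a single point scale, 1/cos φ).
Areal scale = k² = sec²φ = 1/cos²(75.2°) = 1/0.2554² = 15.33.
True area = apparent / (areal scale) = 240000 / 15.33 ≈ 15700 km².

15700 km²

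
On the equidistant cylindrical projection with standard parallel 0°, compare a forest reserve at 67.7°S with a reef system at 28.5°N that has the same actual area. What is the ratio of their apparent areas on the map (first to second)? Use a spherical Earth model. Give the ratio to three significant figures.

For the equirectangular projection with φ₀ = 0 (plate carrée), h = 1 along meridians and k = sec φ along parallels.
Areal scale at 67.7°: h·k = 1.000 × 2.635 = 2.635.
Areal scale at 28.5°: h·k = 1.000 × 1.138 = 1.138.
Ratio = 2.635/1.138 ≈ 2.32.

2.32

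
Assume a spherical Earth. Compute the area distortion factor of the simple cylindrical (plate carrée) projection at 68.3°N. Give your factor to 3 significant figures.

2.70

For the equirectangular projection with φ₀ = 0 (plate carrée), h = 1 along meridians and k = sec φ along parallels.
Areal scale = h·k = 1 × sec φ; at 68.3°, h = 1.000, k = 2.705, so h·k = 2.705.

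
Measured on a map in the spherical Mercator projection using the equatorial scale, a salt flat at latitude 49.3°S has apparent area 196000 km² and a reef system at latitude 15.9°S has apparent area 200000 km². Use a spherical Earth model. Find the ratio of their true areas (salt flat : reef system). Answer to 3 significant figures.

0.451

On Mercator the areal scale is sec²φ, so true area = apparent × cos²φ.
True area of salt flat: 196000 × cos²(49.3°) = 196000 × 0.4252 = 83350 km².
True area of reef system: 200000 × cos²(15.9°) = 200000 × 0.9249 = 185000 km².
Ratio = 83350 / 185000 ≈ 0.451.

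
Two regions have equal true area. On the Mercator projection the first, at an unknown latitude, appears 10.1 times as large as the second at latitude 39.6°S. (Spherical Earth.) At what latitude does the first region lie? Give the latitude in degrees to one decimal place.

76.0°

On Mercator, (apparent₁)/(apparent₂) = sec²φ₁ / sec²φ₂ when true areas are equal.
cos²φ₂ / cos²φ₁ = 10.1  ⇒  cos φ₁ = cos 39.6° / √10.1 = 0.7705/3.178 = 0.2424.
φ₁ = arccos(0.2424) ≈ 76.0°.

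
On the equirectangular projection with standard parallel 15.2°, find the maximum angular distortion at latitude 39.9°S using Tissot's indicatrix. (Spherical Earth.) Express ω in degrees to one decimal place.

In the equirectangular projection with standard parallel φ₀ = 15.2° (x = Rλ cos φ₀, y = Rφ), meridians are true-scale (h = 1) and the parallel scale is k = cos φ₀ / cos φ.
At 39.9°: h = 1.000, k = 1.258; principal scales a = 1.258, b = 1.000.
sin(ω/2) = (a − b)/(a + b) = 0.2579/2.258 = 0.1142, so ω = 2 arcsin(0.1142) ≈ 13.1°.

13.1°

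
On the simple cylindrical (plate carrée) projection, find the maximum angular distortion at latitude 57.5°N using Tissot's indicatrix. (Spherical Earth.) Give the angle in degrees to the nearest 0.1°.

In the plate carrée (x = Rλ, y = Rφ), meridians are true-scale (h = 1) and parallels are stretched by k = sec φ.
At 57.5°: h = 1.000, k = 1.861; principal scales a = 1.861, b = 1.000.
sin(ω/2) = (a − b)/(a + b) = 0.8612/2.861 = 0.3010, so ω = 2 arcsin(0.3010) ≈ 35.0°.

35.0°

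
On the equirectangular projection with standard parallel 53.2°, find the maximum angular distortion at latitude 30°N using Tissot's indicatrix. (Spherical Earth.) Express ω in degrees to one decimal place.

In the equirectangular projection with standard parallel φ₀ = 53.2° (x = Rλ cos φ₀, y = Rφ), meridians are true-scale (h = 1) and the parallel scale is k = cos φ₀ / cos φ.
At 30°: h = 1.000, k = 0.6917; principal scales a = 1.000, b = 0.6917.
sin(ω/2) = (a − b)/(a + b) = 0.3083/1.692 = 0.1822, so ω = 2 arcsin(0.1822) ≈ 21.0°.

21.0°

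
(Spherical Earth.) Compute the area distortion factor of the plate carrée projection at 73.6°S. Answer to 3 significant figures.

In the plate carrée (x = Rλ, y = Rφ), meridians are true-scale (h = 1) and parallels are stretched by k = sec φ.
Areal scale = h·k = 1 × sec φ; at 73.6°, h = 1.000, k = 3.542, so h·k = 3.542.

3.54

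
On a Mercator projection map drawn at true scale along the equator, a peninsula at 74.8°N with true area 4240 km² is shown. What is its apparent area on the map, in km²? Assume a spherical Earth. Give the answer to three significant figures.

61700 km²

Mercator is conformal, so the point scale is isotropic: h = k = sec φ = 1/cos φ.
Areal scale = k² = sec²φ = 1/cos²(74.8°) = 1/0.2622² = 14.55.
Apparent area = 4240 × 14.55 ≈ 61700 km².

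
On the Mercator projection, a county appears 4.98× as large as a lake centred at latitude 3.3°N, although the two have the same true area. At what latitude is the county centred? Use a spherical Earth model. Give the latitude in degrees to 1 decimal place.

For equal true areas on Mercator, apparent areas scale as sec²φ, so the ratio is cos²φ₂ / cos²φ₁.
cos²φ₂ / cos²φ₁ = 4.98  ⇒  cos φ₁ = cos 3.3° / √4.98 = 0.9983/2.232 = 0.4474.
φ₁ = arccos(0.4474) ≈ 63.4°.

63.4°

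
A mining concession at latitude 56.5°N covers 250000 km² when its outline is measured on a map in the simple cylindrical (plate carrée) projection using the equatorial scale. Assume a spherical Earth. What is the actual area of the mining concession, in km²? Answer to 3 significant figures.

138000 km²

For the equirectangular projection with φ₀ = 0 (plate carrée), h = 1 along meridians and k = sec φ along parallels.
Areal scale = h·k = 1 × sec φ; at 56.5°, h = 1.000, k = 1.812, so h·k = 1.812.
True area = apparent / (areal scale) = 250000 / 1.812 ≈ 138000 km².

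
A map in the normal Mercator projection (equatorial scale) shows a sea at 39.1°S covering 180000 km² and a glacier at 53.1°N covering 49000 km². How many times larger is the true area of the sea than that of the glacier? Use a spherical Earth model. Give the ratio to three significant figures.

Mercator's areal exaggeration is sec²φ; hence true area = (apparent area) · cos²φ.
True area of sea: 180000 × cos²(39.1°) = 180000 × 0.6022 = 108400 km².
True area of glacier: 49000 × cos²(53.1°) = 49000 × 0.3605 = 17660 km².
Ratio = 108400 / 17660 ≈ 6.14.

6.14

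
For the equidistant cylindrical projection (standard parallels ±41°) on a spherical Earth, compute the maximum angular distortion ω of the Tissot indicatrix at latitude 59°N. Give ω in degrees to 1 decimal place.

21.8°

In the equirectangular projection with standard parallel φ₀ = 41° (x = Rλ cos φ₀, y = Rφ), meridians are true-scale (h = 1) and the parallel scale is k = cos φ₀ / cos φ.
At 59°: h = 1.000, k = 1.465; principal scales a = 1.465, b = 1.000.
sin(ω/2) = (a − b)/(a + b) = 0.4653/2.465 = 0.1888, so ω = 2 arcsin(0.1888) ≈ 21.8°.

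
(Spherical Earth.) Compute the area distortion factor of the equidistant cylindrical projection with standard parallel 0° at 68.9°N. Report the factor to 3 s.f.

2.78

Plate carrée maps x = Rλ, y = Rφ. The meridian scale is h = 1 and the parallel scale is k = 1/cos φ = sec φ.
Areal scale = h·k = 1 × sec φ; at 68.9°, h = 1.000, k = 2.778, so h·k = 2.778.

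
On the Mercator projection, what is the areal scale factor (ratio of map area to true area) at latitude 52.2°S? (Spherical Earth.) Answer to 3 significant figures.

2.66

The Mercator projection is conformal; its linear scale factor is the same in every direction and equals sec φ = 1/cos φ.
Areal scale = k² = sec²φ = 1/cos²(52.2°) = 1/0.6129² = 2.662.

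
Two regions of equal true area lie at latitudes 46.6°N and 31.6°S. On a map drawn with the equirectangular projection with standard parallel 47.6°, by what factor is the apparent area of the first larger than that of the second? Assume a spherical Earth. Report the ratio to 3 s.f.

1.24

In the equirectangular projection with standard parallel φ₀ = 47.6° (x = Rλ cos φ₀, y = Rφ), meridians are true-scale (h = 1) and the parallel scale is k = cos φ₀ / cos φ.
Areal scale at 46.6°: h·k = 1.000 × 0.9814 = 0.9814.
Areal scale at 31.6°: h·k = 1.000 × 0.7917 = 0.7917.
Ratio = 0.9814/0.7917 ≈ 1.24.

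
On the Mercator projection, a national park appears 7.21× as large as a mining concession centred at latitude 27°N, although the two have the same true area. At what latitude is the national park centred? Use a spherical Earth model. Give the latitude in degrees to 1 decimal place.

70.6°

Mercator areal scale is sec²φ, so apparent-area ratio = sec²φ₁ / sec²φ₂ = cos²φ₂ / cos²φ₁.
cos²φ₂ / cos²φ₁ = 7.21  ⇒  cos φ₁ = cos 27° / √7.21 = 0.8910/2.685 = 0.3318.
φ₁ = arccos(0.3318) ≈ 70.6°.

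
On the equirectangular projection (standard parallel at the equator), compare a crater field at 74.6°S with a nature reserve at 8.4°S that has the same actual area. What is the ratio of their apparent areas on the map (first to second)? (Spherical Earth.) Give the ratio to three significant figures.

In the plate carrée (x = Rλ, y = Rφ), meridians are true-scale (h = 1) and parallels are stretched by k = sec φ.
Areal scale at 74.6°: h·k = 1.000 × 3.766 = 3.766.
Areal scale at 8.4°: h·k = 1.000 × 1.011 = 1.011.
Ratio = 3.766/1.011 ≈ 3.73.

3.73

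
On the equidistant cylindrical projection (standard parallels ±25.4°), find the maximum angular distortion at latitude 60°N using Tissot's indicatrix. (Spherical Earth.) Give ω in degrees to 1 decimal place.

With standard parallel φ₀ = 25.4°, the equirectangular projection gives x = Rλ cos φ₀, y = Rφ, so h = 1 and k = cos 25.4° / cos φ.
At 60°: h = 1.000, k = 1.807; principal scales a = 1.807, b = 1.000.
sin(ω/2) = (a − b)/(a + b) = 0.8067/2.807 = 0.2874, so ω = 2 arcsin(0.2874) ≈ 33.4°.

33.4°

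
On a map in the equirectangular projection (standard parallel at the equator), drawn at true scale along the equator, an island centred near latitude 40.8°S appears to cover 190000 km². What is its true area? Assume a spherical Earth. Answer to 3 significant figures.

144000 km²

For the equirectangular projection with φ₀ = 0 (plate carrée), h = 1 along meridians and k = sec φ along parallels.
Areal scale = h·k = 1 × sec φ; at 40.8°, h = 1.000, k = 1.321, so h·k = 1.321.
True area = apparent / (areal scale) = 190000 / 1.321 ≈ 144000 km².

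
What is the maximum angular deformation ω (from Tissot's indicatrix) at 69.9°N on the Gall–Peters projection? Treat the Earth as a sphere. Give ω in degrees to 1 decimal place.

76.3°

The Gall–Peters projection is cylindrical equal-area with φ₀ = 45°. For cylindrical equal-area with standard parallel φ₀, h = cos φ / cos φ₀ and k = cos φ₀ / cos φ, so h·k = 1.
At 69.9°: h = 0.4860, k = 2.058; principal scales a = 2.058, b = 0.4860.
sin(ω/2) = (a − b)/(a + b) = 1.572/2.544 = 0.6179, so ω = 2 arcsin(0.6179) ≈ 76.3°.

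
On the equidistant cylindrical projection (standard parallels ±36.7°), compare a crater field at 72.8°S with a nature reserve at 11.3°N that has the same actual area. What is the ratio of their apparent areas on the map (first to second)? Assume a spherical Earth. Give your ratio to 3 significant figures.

3.32

The equidistant cylindrical projection with φ₀ = 36.7° has h = 1 (meridians true) and k = cos φ₀ / cos φ along parallels.
Areal scale at 72.8°: h·k = 1.000 × 2.711 = 2.711.
Areal scale at 11.3°: h·k = 1.000 × 0.8176 = 0.8176.
Ratio = 2.711/0.8176 ≈ 3.32.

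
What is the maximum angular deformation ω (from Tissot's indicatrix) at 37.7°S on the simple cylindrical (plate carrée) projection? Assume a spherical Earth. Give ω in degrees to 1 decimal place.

13.4°

For the equirectangular projection with φ₀ = 0 (plate carrée), h = 1 along meridians and k = sec φ along parallels.
At 37.7°: h = 1.000, k = 1.264; principal scales a = 1.264, b = 1.000.
sin(ω/2) = (a − b)/(a + b) = 0.2639/2.264 = 0.1166, so ω = 2 arcsin(0.1166) ≈ 13.4°.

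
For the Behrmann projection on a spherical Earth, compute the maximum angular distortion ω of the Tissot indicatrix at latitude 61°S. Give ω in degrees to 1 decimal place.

Behrmann is a cylindrical equal-area projection with standard parallels at ±30°. Cylindrical equal-area (φ₀ = 30°): h = cos φ / cos 30° along meridians, k = cos 30° / cos φ along parallels; h·k = 1.
At 61°: h = 0.5598, k = 1.786; principal scales a = 1.786, b = 0.5598.
sin(ω/2) = (a − b)/(a + b) = 1.227/2.346 = 0.5228, so ω = 2 arcsin(0.5228) ≈ 63.0°.

63.0°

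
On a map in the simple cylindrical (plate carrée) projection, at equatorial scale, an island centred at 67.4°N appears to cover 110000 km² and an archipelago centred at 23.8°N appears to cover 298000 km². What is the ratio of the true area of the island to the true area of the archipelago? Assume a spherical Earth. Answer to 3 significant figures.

0.155

On the plate carrée, areal scale = h·k = 1 × sec φ, so true area = apparent × cos φ.
True area of island: 110000 × cos(67.4°) = 110000 × 0.3843 = 42270 km².
True area of archipelago: 298000 × cos(23.8°) = 298000 × 0.9150 = 272700 km².
Ratio = 42270 / 272700 ≈ 0.155.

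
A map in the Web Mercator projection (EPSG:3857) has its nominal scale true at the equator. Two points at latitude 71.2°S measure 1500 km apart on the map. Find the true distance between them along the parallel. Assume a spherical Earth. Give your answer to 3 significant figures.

Mercator is conformal, so the point scale is isotropic: h = k = sec φ = 1/cos φ.
Along the parallel at 71.2°, map distances are exaggerated by k = sec 71.2° = 3.103.
True distance = 1500 / 3.103 = 1500 × cos 71.2° ≈ 483 km.

483 km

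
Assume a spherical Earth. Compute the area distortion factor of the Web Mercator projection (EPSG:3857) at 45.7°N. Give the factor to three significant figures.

2.05

The Mercator projection is conformal; its linear scale factor is the same in every direction and equals sec φ = 1/cos φ.
Areal scale = k² = sec²φ = 1/cos²(45.7°) = 1/0.6984² = 2.050.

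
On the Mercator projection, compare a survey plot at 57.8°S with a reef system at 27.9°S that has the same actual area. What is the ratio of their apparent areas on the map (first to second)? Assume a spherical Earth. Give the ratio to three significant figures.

Mercator areal scale is sec²φ.
At 57.8°: sec²(57.8°) = 1/0.5329² = 3.522.
At 27.9°: sec²(27.9°) = 1/0.8838² = 1.280.
Ratio = 3.522/1.280 = cos²(27.9°)/cos²(57.8°) ≈ 2.75.

2.75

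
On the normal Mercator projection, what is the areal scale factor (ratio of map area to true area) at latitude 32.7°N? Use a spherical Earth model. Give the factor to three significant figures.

For Mercator, h = k = sec φ (a conformal cylindrical projection has a single point scale, 1/cos φ).
Areal scale = k² = sec²φ = 1/cos²(32.7°) = 1/0.8415² = 1.412.

1.41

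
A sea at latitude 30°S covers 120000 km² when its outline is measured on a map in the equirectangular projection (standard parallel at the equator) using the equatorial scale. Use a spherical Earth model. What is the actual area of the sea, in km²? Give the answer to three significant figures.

For the equirectangular projection with φ₀ = 0 (plate carrée), h = 1 along meridians and k = sec φ along parallels.
Areal scale = h·k = 1 × sec φ; at 30°, h = 1.000, k = 1.155, so h·k = 1.155.
True area = apparent / (areal scale) = 120000 / 1.155 ≈ 104000 km².

104000 km²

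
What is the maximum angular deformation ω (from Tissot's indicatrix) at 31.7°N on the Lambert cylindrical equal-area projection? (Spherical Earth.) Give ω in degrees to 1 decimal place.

18.4°

The Lambert cylindrical equal-area projection is the cylindrical equal-area projection with its standard parallel at the equator (φ₀ = 0). For cylindrical equal-area with standard parallel φ₀, h = cos φ / cos φ₀ and k = cos φ₀ / cos φ, so h·k = 1.
At 31.7°: h = 0.8508, k = 1.175; principal scales a = 1.175, b = 0.8508.
sin(ω/2) = (a − b)/(a + b) = 0.3245/2.026 = 0.1602, so ω = 2 arcsin(0.1602) ≈ 18.4°.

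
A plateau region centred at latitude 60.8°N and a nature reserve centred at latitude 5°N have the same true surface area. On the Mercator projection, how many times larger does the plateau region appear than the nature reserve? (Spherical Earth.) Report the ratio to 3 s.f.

On Mercator, area is exaggerated by sec²φ = 1/cos²φ.
At 60.8°: sec²(60.8°) = 1/0.4879² = 4.202.
At 5°: sec²(5°) = 1/0.9962² = 1.008.
Ratio = 4.202/1.008 = cos²(5°)/cos²(60.8°) ≈ 4.17.

4.17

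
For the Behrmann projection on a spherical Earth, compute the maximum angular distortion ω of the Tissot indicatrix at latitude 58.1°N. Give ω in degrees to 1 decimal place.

Behrmann is a cylindrical equal-area projection with standard parallels at ±30°. Cylindrical equal-area (φ₀ = 30°): h = cos φ / cos 30° along meridians, k = cos 30° / cos φ along parallels; h·k = 1.
At 58.1°: h = 0.6102, k = 1.639; principal scales a = 1.639, b = 0.6102.
sin(ω/2) = (a − b)/(a + b) = 1.029/2.249 = 0.4574, so ω = 2 arcsin(0.4574) ≈ 54.4°.

54.4°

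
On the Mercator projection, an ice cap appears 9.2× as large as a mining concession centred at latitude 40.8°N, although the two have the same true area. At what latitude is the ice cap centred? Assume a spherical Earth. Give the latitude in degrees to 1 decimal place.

75.5°

On Mercator, (apparent₁)/(apparent₂) = sec²φ₁ / sec²φ₂ when true areas are equal.
cos²φ₂ / cos²φ₁ = 9.2  ⇒  cos φ₁ = cos 40.8° / √9.2 = 0.7570/3.033 = 0.2496.
φ₁ = arccos(0.2496) ≈ 75.5°.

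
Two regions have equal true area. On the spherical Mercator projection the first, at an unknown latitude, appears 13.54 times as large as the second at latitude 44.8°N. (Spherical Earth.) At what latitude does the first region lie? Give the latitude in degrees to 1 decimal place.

78.9°

On Mercator, (apparent₁)/(apparent₂) = sec²φ₁ / sec²φ₂ when true areas are equal.
cos²φ₂ / cos²φ₁ = 13.54  ⇒  cos φ₁ = cos 44.8° / √13.54 = 0.7096/3.680 = 0.1928.
φ₁ = arccos(0.1928) ≈ 78.9°.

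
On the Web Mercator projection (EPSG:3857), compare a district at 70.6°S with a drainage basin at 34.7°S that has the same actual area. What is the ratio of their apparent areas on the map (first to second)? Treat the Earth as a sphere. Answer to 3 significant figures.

6.13

Mercator areal scale is sec²φ.
At 70.6°: sec²(70.6°) = 1/0.3322² = 9.064.
At 34.7°: sec²(34.7°) = 1/0.8221² = 1.479.
Ratio = 9.064/1.479 = cos²(34.7°)/cos²(70.6°) ≈ 6.13.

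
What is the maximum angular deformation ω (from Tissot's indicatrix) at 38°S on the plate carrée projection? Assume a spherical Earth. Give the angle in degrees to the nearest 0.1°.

13.6°

In the plate carrée (x = Rλ, y = Rφ), meridians are true-scale (h = 1) and parallels are stretched by k = sec φ.
At 38°: h = 1.000, k = 1.269; principal scales a = 1.269, b = 1.000.
sin(ω/2) = (a − b)/(a + b) = 0.2690/2.269 = 0.1186, so ω = 2 arcsin(0.1186) ≈ 13.6°.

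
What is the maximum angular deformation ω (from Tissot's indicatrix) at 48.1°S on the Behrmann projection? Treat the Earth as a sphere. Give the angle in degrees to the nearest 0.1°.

The Behrmann projection is cylindrical equal-area with φ₀ = 30°. Cylindrical equal-area (φ₀ = 30°): h = cos φ / cos 30° along meridians, k = cos 30° / cos φ along parallels; h·k = 1.
At 48.1°: h = 0.7711, k = 1.297; principal scales a = 1.297, b = 0.7711.
sin(ω/2) = (a − b)/(a + b) = 0.5256/2.068 = 0.2542, so ω = 2 arcsin(0.2542) ≈ 29.5°.

29.5°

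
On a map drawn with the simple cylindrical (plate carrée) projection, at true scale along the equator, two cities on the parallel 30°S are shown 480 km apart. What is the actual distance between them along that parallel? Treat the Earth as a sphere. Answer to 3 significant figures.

416 km

Plate carrée maps x = Rλ, y = Rφ. The meridian scale is h = 1 and the parallel scale is k = 1/cos φ = sec φ.
Along the parallel at 30°, map distances are exaggerated by k = sec 30° = 1.155.
True distance = 480 / 1.155 = 480 × cos 30° ≈ 416 km.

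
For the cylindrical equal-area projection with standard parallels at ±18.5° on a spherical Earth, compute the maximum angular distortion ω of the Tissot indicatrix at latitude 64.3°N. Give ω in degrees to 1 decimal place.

Cylindrical equal-area (φ₀ = 18.5°): h = cos φ / cos 18.5° along meridians, k = cos 18.5° / cos φ along parallels; h·k = 1.
At 64.3°: h = 0.4573, k = 2.187; principal scales a = 2.187, b = 0.4573.
sin(ω/2) = (a − b)/(a + b) = 1.730/2.644 = 0.6541, so ω = 2 arcsin(0.6541) ≈ 81.7°.

81.7°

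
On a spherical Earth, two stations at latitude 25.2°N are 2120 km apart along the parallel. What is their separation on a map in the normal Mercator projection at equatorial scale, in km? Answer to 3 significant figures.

The Mercator projection is conformal; its linear scale factor is the same in every direction and equals sec φ = 1/cos φ.
Along the parallel, k = sec 25.2° = 1/0.9048 = 1.105.
Map distance = 2120 × 1.105 ≈ 2340 km.

2340 km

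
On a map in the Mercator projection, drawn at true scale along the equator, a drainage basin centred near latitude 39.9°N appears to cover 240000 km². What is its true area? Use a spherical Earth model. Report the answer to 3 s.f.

141000 km²

Mercator is conformal, so the point scale is isotropic: h = k = sec φ = 1/cos φ.
Areal scale = k² = sec²φ = 1/cos²(39.9°) = 1/0.7672² = 1.699.
True area = apparent / (areal scale) = 240000 / 1.699 ≈ 141000 km².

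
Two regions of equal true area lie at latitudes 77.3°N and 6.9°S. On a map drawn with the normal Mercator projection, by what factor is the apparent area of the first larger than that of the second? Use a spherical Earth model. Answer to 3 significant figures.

20.4

On Mercator, area is exaggerated by sec²φ = 1/cos²φ.
At 77.3°: sec²(77.3°) = 1/0.2198² = 20.69.
At 6.9°: sec²(6.9°) = 1/0.9928² = 1.015.
Ratio = 20.69/1.015 = cos²(6.9°)/cos²(77.3°) ≈ 20.4.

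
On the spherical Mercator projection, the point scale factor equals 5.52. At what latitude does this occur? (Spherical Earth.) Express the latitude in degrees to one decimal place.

Mercator scale is k = sec φ = 1/cos φ.
1/cos φ = 5.52  ⇒  cos φ = 0.1812  ⇒  φ = arccos(0.1812) ≈ 79.6°.

79.6°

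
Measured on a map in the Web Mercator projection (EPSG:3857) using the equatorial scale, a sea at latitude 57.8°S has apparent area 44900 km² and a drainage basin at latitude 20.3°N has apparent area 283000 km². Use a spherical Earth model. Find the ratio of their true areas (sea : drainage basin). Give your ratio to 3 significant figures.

0.0512

Since Mercator area scale is 1/cos²φ, the true area equals the apparent area multiplied by cos²φ.
True area of sea: 44900 × cos²(57.8°) = 44900 × 0.2840 = 12750 km².
True area of drainage basin: 283000 × cos²(20.3°) = 283000 × 0.8796 = 248900 km².
Ratio = 12750 / 248900 ≈ 0.0512.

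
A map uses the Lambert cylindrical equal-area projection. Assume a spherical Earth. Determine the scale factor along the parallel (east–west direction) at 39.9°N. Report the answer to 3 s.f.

1.30

The Lambert cylindrical equal-area projection is the cylindrical equal-area projection with its standard parallel at the equator (φ₀ = 0). A cylindrical equal-area projection with standard parallel φ₀ has meridian scale h = cos φ / cos φ₀ and parallel scale k = cos φ₀ / cos φ (so areas are preserved, h·k = 1).
k = cos 0° / cos 39.9° = 1.000/0.7672 = 1.304.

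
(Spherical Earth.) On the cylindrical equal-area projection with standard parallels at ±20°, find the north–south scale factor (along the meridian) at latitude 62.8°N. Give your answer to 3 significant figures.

For cylindrical equal-area with standard parallel φ₀, h = cos φ / cos φ₀ and k = cos φ₀ / cos φ, so h·k = 1.
h = cos 62.8° / cos 20° = 0.4571/0.9397 = 0.4864.

0.486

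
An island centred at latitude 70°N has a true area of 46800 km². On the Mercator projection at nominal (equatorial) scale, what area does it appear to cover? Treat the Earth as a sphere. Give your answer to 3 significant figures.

400000 km²

For Mercator, h = k = sec φ (a conformal cylindrical projection has a single point scale, 1/cos φ).
Areal scale = k² = sec²φ = 1/cos²(70°) = 1/0.3420² = 8.549.
Apparent area = 46800 × 8.549 ≈ 400000 km².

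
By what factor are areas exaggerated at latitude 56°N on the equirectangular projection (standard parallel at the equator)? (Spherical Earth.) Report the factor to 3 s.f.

1.79

Plate carrée maps x = Rλ, y = Rφ. The meridian scale is h = 1 and the parallel scale is k = 1/cos φ = sec φ.
Areal scale = h·k = 1 × sec φ; at 56°, h = 1.000, k = 1.788, so h·k = 1.788.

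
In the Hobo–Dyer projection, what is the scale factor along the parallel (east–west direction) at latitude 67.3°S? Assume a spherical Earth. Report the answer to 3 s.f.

2.06

Hobo–Dyer is a cylindrical equal-area projection with standard parallels at ±37.5°. Cylindrical equal-area (φ₀ = 37.5°): h = cos φ / cos 37.5° along meridians, k = cos 37.5° / cos φ along parallels; h·k = 1.
k = cos 37.5° / cos 67.3° = 0.7934/0.3859 = 2.056.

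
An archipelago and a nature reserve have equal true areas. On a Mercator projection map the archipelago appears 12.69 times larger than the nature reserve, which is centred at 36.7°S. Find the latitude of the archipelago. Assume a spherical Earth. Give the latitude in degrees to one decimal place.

77.0°

On Mercator, (apparent₁)/(apparent₂) = sec²φ₁ / sec²φ₂ when true areas are equal.
cos²φ₂ / cos²φ₁ = 12.69  ⇒  cos φ₁ = cos 36.7° / √12.69 = 0.8018/3.562 = 0.2251.
φ₁ = arccos(0.2251) ≈ 77.0°.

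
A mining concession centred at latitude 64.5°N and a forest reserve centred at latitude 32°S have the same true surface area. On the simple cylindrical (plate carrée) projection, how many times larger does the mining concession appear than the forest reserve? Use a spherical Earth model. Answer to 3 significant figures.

1.97

In the plate carrée (x = Rλ, y = Rφ), meridians are true-scale (h = 1) and parallels are stretched by k = sec φ.
Areal scale at 64.5°: h·k = 1.000 × 2.323 = 2.323.
Areal scale at 32°: h·k = 1.000 × 1.179 = 1.179.
Ratio = 2.323/1.179 ≈ 1.97.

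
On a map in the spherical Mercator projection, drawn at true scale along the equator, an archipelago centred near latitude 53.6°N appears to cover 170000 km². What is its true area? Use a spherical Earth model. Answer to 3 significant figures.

For Mercator, h = k = sec φ (a conformal cylindrical projection has a single point scale, 1/cos φ).
Areal scale = k² = sec²φ = 1/cos²(53.6°) = 1/0.5934² = 2.840.
True area = apparent / (areal scale) = 170000 / 2.840 ≈ 59900 km².

59900 km²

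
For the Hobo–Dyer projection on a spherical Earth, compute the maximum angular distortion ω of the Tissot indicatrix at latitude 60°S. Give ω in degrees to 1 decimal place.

Hobo–Dyer is a cylindrical equal-area projection with standard parallels at ±37.5°. A cylindrical equal-area projection with standard parallel φ₀ has meridian scale h = cos φ / cos φ₀ and parallel scale k = cos φ₀ / cos φ (so areas are preserved, h·k = 1).
At 60°: h = 0.6302, k = 1.587; principal scales a = 1.587, b = 0.6302.
sin(ω/2) = (a − b)/(a + b) = 0.9565/2.217 = 0.4314, so ω = 2 arcsin(0.4314) ≈ 51.1°.

51.1°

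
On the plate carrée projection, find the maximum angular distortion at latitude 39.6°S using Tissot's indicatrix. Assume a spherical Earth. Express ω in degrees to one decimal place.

14.9°

Plate carrée maps x = Rλ, y = Rφ. The meridian scale is h = 1 and the parallel scale is k = 1/cos φ = sec φ.
At 39.6°: h = 1.000, k = 1.298; principal scales a = 1.298, b = 1.000.
sin(ω/2) = (a − b)/(a + b) = 0.2978/2.298 = 0.1296, so ω = 2 arcsin(0.1296) ≈ 14.9°.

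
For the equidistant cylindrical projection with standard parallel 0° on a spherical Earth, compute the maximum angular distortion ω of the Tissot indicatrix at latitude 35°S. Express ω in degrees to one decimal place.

11.4°

Plate carrée maps x = Rλ, y = Rφ. The meridian scale is h = 1 and the parallel scale is k = 1/cos φ = sec φ.
At 35°: h = 1.000, k = 1.221; principal scales a = 1.221, b = 1.000.
sin(ω/2) = (a − b)/(a + b) = 0.2208/2.221 = 0.09941, so ω = 2 arcsin(0.09941) ≈ 11.4°.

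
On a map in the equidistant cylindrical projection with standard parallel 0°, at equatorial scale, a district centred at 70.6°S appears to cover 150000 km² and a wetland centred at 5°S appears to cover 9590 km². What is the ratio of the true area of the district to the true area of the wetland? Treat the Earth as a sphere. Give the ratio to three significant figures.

5.22

Plate carrée has h = 1 and k = sec φ, giving areal scale sec φ; true area = (apparent area) · cos φ.
True area of district: 150000 × cos(70.6°) = 150000 × 0.3322 = 49820 km².
True area of wetland: 9590 × cos(5°) = 9590 × 0.9962 = 9554 km².
Ratio = 49820 / 9554 ≈ 5.22.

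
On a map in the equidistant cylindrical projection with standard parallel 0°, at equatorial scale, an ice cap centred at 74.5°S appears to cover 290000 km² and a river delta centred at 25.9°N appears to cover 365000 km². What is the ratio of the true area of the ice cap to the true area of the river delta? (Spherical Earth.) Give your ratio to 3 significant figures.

On the plate carrée, areal scale = h·k = 1 × sec φ, so true area = apparent × cos φ.
True area of ice cap: 290000 × cos(74.5°) = 290000 × 0.2672 = 77500 km².
True area of river delta: 365000 × cos(25.9°) = 365000 × 0.8996 = 328300 km².
Ratio = 77500 / 328300 ≈ 0.236.

0.236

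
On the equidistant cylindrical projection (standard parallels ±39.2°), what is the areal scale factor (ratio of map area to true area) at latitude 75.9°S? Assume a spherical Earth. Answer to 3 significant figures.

3.18

In the equirectangular projection with standard parallel φ₀ = 39.2° (x = Rλ cos φ₀, y = Rφ), meridians are true-scale (h = 1) and the parallel scale is k = cos φ₀ / cos φ.
Areal scale = h·k = 1 × cos φ₀ / cos φ; at 75.9°, h = 1.000, k = 3.181, so h·k = 3.181.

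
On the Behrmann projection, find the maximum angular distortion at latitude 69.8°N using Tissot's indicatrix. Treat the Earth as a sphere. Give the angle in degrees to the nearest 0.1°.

Behrmann is a cylindrical equal-area projection with standard parallels at ±30°. For cylindrical equal-area with standard parallel φ₀, h = cos φ / cos φ₀ and k = cos φ₀ / cos φ, so h·k = 1.
At 69.8°: h = 0.3987, k = 2.508; principal scales a = 2.508, b = 0.3987.
sin(ω/2) = (a − b)/(a + b) = 2.109/2.907 = 0.7257, so ω = 2 arcsin(0.7257) ≈ 93.0°.

93.0°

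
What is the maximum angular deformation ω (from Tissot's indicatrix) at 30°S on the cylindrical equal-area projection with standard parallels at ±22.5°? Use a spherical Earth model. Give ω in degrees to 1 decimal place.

A cylindrical equal-area projection with standard parallel φ₀ has meridian scale h = cos φ / cos φ₀ and parallel scale k = cos φ₀ / cos φ (so areas are preserved, h·k = 1).
At 30°: h = 0.9374, k = 1.067; principal scales a = 1.067, b = 0.9374.
sin(ω/2) = (a − b)/(a + b) = 0.1294/2.004 = 0.06458, so ω = 2 arcsin(0.06458) ≈ 7.4°.

7.4°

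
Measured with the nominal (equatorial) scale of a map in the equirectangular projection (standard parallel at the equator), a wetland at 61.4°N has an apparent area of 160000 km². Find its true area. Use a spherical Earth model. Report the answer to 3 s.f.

For the equirectangular projection with φ₀ = 0 (plate carrée), h = 1 along meridians and k = sec φ along parallels.
Areal scale = h·k = 1 × sec φ; at 61.4°, h = 1.000, k = 2.089, so h·k = 2.089.
True area = apparent / (areal scale) = 160000 / 2.089 ≈ 76600 km².

76600 km²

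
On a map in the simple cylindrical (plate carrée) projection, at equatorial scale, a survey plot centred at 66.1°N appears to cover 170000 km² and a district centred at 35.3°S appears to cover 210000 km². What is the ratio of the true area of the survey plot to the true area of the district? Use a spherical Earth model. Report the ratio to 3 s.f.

0.402

Plate carrée has h = 1 and k = sec φ, giving areal scale sec φ; true area = (apparent area) · cos φ.
True area of survey plot: 170000 × cos(66.1°) = 170000 × 0.4051 = 68870 km².
True area of district: 210000 × cos(35.3°) = 210000 × 0.8161 = 171400 km².
Ratio = 68870 / 171400 ≈ 0.402.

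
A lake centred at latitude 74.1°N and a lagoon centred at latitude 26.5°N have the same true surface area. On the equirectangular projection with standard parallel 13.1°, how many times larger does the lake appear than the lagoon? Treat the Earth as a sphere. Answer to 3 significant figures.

3.27

With standard parallel φ₀ = 13.1°, the equirectangular projection gives x = Rλ cos φ₀, y = Rφ, so h = 1 and k = cos 13.1° / cos φ.
Areal scale at 74.1°: h·k = 1.000 × 3.555 = 3.555.
Areal scale at 26.5°: h·k = 1.000 × 1.088 = 1.088.
Ratio = 3.555/1.088 ≈ 3.27.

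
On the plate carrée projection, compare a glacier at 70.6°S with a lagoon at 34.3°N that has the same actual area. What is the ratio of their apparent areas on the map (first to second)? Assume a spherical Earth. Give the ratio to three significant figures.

In the plate carrée (x = Rλ, y = Rφ), meridians are true-scale (h = 1) and parallels are stretched by k = sec φ.
Areal scale at 70.6°: h·k = 1.000 × 3.011 = 3.011.
Areal scale at 34.3°: h·k = 1.000 × 1.211 = 1.211.
Ratio = 3.011/1.211 ≈ 2.49.

2.49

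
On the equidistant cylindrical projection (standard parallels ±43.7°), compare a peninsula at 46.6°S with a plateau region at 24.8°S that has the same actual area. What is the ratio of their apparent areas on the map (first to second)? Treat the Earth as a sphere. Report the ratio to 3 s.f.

With standard parallel φ₀ = 43.7°, the equirectangular projection gives x = Rλ cos φ₀, y = Rφ, so h = 1 and k = cos 43.7° / cos φ.
Areal scale at 46.6°: h·k = 1.000 × 1.052 = 1.052.
Areal scale at 24.8°: h·k = 1.000 × 0.7964 = 0.7964.
Ratio = 1.052/0.7964 ≈ 1.32.

1.32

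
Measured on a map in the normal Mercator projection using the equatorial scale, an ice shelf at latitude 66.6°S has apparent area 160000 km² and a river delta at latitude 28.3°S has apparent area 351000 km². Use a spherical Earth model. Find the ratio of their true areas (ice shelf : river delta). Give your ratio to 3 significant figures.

On Mercator the areal scale is sec²φ, so true area = apparent × cos²φ.
True area of ice shelf: 160000 × cos²(66.6°) = 160000 × 0.1577 = 25240 km².
True area of river delta: 351000 × cos²(28.3°) = 351000 × 0.7752 = 272100 km².
Ratio = 25240 / 272100 ≈ 0.0927.

0.0927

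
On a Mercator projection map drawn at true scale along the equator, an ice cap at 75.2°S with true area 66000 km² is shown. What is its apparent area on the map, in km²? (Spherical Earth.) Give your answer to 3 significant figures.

1010000 km²

The Mercator projection is conformal; its linear scale factor is the same in every direction and equals sec φ = 1/cos φ.
Areal scale = k² = sec²φ = 1/cos²(75.2°) = 1/0.2554² = 15.33.
Apparent area = 66000 × 15.33 ≈ 1010000 km².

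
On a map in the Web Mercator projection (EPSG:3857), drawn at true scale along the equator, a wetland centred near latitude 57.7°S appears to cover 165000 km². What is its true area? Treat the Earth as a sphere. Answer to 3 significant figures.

47100 km²

For Mercator, h = k = sec φ (a conformal cylindrical projection has a single point scale, 1/cos φ).
Areal scale = k² = sec²φ = 1/cos²(57.7°) = 1/0.5344² = 3.502.
True area = apparent / (areal scale) = 165000 / 3.502 ≈ 47100 km².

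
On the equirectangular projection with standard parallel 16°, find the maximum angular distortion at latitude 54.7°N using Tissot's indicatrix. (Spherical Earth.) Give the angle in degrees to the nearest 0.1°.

28.8°

In the equirectangular projection with standard parallel φ₀ = 16° (x = Rλ cos φ₀, y = Rφ), meridians are true-scale (h = 1) and the parallel scale is k = cos φ₀ / cos φ.
At 54.7°: h = 1.000, k = 1.663; principal scales a = 1.663, b = 1.000.
sin(ω/2) = (a − b)/(a + b) = 0.6635/2.663 = 0.2491, so ω = 2 arcsin(0.2491) ≈ 28.8°.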